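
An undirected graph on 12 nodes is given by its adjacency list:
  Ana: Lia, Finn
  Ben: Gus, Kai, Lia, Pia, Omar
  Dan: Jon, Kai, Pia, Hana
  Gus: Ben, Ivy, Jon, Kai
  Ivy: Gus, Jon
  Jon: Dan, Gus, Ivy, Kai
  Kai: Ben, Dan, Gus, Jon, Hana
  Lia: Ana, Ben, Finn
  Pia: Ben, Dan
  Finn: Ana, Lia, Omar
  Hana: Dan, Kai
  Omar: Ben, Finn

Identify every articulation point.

Removing Ben increases the component count from 1 to 2, so Ben is a cut vertex.
By contrast removing Kai leaves 1 component; it is not a cut vertex. No other vertex is a cut vertex either.

Ben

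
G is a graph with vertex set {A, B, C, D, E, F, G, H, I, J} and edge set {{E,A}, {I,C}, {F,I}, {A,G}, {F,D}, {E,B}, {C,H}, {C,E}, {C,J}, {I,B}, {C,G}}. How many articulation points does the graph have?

3

Removing C increases the component count from 1 to 3, so C is a cut vertex.
Removing F increases the component count from 1 to 2, so F is a cut vertex.
Removing I increases the component count from 1 to 2, so I is a cut vertex.
By contrast removing J leaves 1 component; it is not a cut vertex. No other vertex is a cut vertex either.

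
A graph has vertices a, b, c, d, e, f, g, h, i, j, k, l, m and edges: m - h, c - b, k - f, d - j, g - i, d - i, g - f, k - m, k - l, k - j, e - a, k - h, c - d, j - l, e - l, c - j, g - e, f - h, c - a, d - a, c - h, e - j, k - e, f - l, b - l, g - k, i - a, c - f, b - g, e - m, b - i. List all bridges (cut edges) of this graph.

none

The edges on the cycle k-m-h-k are not bridges since each lies on that cycle.
Every edge lies on some cycle, so there are no bridges.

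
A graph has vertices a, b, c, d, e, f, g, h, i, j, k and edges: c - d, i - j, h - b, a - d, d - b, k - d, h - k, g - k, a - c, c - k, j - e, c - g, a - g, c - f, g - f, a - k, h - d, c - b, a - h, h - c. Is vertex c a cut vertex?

Deleting c leaves 2 components (was 2), so c is not a cut vertex.

No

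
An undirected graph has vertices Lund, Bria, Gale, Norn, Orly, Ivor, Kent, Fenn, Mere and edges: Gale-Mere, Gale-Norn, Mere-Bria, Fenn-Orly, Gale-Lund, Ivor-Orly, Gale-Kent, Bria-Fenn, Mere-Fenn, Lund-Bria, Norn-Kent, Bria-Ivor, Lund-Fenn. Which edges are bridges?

none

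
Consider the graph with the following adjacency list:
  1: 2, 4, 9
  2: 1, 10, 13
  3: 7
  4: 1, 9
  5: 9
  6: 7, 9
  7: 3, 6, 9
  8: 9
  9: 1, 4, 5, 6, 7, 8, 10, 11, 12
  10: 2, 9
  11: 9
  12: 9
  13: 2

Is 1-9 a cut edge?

No

After removing 1-9, the path 1-4-9 still connects them, so the edge is not a bridge.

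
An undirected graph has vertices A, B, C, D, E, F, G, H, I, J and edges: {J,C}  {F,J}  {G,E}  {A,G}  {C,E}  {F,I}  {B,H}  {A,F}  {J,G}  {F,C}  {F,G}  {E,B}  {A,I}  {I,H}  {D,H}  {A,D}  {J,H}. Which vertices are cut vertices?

Removing J, for instance, still leaves 1 component. No single vertex removal increases the component count — the graph has no articulation points.

none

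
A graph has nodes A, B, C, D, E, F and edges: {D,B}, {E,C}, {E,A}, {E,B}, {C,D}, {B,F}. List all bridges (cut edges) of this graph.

The edges on the cycle E-C-D-B-E are not bridges since each lies on that cycle.
But removing B—F disconnects B from F; removing E—A disconnects E from A — these are bridges.

A-E, B-F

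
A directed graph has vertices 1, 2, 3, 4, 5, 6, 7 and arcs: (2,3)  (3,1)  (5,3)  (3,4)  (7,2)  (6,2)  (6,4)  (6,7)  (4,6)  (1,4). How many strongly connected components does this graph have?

2

{1, 2, 3, 4, 6, 7} are all mutually reachable — one SCC of size 6.
{5} is an SCC by itself.
That gives 2 strongly connected components.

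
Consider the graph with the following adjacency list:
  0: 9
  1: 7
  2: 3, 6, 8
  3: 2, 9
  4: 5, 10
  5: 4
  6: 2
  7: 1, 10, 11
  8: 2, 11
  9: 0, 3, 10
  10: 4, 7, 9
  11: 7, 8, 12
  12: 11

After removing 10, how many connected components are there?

With 10 gone, the remaining components are: {4, 5}; {0, 1, 2, 3, 6, 7, 8, 9, 11, 12}.
That is 2 components.

2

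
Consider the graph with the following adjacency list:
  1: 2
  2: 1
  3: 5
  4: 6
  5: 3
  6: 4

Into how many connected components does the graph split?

Starting from 1 we can reach 1, 2. That is one component of size 2.
Starting from 3 we can reach 3, 5. That is one component of size 2.
Starting from 4 we can reach 4, 6. That is one component of size 2.
Total: 3 components.

3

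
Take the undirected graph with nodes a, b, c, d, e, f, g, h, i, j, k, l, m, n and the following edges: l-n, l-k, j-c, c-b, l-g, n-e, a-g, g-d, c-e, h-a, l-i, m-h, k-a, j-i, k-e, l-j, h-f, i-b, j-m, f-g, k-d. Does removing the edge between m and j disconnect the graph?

After removing m-j, the path m-h-f-g-l-j still connects them, so the edge is not a bridge.

No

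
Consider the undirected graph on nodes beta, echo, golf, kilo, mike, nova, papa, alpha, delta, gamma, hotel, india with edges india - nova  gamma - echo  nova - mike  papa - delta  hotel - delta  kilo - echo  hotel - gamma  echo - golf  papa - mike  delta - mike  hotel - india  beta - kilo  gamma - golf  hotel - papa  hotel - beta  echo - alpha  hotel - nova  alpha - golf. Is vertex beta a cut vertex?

Deleting beta leaves 1 component (was 1) (its neighbors kilo, hotel remain connected to each other), so beta is not a cut vertex.

No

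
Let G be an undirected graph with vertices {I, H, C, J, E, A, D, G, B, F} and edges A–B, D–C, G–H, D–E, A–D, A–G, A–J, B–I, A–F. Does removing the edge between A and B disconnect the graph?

Removing A–B leaves no path between A and B: the component count goes from 1 to 2. So it is a bridge.

Yes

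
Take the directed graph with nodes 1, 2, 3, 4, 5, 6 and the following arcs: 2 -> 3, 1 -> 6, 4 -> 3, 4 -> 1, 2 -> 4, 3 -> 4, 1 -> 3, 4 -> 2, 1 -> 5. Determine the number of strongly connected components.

{1, 2, 3, 4} are all mutually reachable — one SCC of size 4.
{5} is an SCC by itself.
{6} is an SCC by itself.
That gives 3 strongly connected components.

3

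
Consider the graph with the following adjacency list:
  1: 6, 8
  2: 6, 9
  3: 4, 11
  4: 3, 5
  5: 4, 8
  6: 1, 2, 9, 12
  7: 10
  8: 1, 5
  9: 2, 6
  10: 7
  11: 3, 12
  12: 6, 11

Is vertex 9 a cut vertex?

Deleting 9 leaves 2 components (was 2), so 9 is not a cut vertex.

No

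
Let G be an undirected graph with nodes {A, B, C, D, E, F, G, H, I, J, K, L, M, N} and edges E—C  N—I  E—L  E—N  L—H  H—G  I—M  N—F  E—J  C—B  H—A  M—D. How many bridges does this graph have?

removing M—I disconnects M from I; removing A—H disconnects A from H; removing I—N disconnects I from N; removing J—E disconnects J from E — these are bridges.
In total 12 edges are bridges.

12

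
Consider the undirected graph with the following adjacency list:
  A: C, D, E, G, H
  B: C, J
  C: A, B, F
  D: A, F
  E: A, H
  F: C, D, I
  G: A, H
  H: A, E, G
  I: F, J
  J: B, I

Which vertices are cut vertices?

A

Removing A increases the component count from 1 to 2, so A is a cut vertex.
By contrast removing I leaves 1 component; it is not a cut vertex. No other vertex is a cut vertex either.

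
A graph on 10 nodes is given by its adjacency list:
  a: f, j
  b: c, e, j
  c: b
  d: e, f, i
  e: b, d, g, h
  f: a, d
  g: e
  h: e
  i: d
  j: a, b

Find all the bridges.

The edges on the cycle e-b-j-a-f-d-e are not bridges since each lies on that cycle.
But removing e-h disconnects e from h; removing d-i disconnects d from i; removing c-b disconnects c from b; removing e-g disconnects e from g — these are bridges.

b-c, d-i, e-g, e-h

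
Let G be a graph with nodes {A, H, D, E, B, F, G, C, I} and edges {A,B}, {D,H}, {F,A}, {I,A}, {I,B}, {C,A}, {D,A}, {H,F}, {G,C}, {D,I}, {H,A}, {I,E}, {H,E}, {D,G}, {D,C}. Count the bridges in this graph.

The edges on the cycle D-I-B-A-H-D are not bridges since each lies on that cycle.
Every edge lies on some cycle, so there are no bridges.

0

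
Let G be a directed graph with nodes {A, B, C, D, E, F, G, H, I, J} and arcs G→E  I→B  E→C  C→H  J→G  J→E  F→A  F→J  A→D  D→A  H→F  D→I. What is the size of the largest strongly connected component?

6

{C, E, F, G, H, J} are all mutually reachable — one SCC of size 6.
{A, D} are all mutually reachable — one SCC of size 2.
{B} is an SCC by itself.
{I} is an SCC by itself.
The largest has 6 vertices.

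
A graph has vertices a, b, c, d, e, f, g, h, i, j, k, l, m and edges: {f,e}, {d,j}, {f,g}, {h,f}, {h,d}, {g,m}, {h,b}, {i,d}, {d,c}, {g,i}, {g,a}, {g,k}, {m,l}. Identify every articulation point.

d, f, g, h, m

Removing d increases the component count from 1 to 3, so d is a cut vertex.
Removing f increases the component count from 1 to 2, so f is a cut vertex.
Removing g increases the component count from 1 to 4, so g is a cut vertex.
Likewise h, m are cut vertices.
By contrast removing l leaves 1 component; it is not a cut vertex. No other vertex is a cut vertex either.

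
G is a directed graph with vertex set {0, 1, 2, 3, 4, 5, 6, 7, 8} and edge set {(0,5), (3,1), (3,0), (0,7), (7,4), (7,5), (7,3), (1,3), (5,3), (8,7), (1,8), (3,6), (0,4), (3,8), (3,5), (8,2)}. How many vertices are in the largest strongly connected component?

6

{0, 1, 3, 5, 7, 8} are all mutually reachable — one SCC of size 6.
{6} is an SCC by itself.
{2} is an SCC by itself.
{4} is an SCC by itself.
The largest has 6 vertices.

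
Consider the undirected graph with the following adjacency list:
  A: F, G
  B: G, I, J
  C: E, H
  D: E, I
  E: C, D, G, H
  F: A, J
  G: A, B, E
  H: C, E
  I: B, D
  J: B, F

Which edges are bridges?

none

The edges on the cycle E-H-C-E are not bridges since each lies on that cycle.
Every edge lies on some cycle, so there are no bridges.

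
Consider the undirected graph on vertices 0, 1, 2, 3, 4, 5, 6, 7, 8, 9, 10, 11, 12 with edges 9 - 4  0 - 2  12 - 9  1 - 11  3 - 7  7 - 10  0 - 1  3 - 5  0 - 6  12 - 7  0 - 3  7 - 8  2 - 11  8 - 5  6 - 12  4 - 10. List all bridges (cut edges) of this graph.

none

The edges on the cycle 0-1-11-2-0 are not bridges since each lies on that cycle.
Every edge lies on some cycle, so there are no bridges.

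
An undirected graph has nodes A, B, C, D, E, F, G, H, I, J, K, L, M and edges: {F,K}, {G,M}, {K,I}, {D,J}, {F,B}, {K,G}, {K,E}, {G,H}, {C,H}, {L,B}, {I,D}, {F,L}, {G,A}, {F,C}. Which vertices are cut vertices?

D, F, G, I, K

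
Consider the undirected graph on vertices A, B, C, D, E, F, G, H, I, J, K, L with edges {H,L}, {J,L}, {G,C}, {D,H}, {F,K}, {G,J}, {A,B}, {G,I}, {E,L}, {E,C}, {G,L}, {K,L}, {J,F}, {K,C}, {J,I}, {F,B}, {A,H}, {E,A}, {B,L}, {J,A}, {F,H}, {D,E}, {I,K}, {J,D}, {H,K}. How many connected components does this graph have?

1

Starting from A we can reach A, B, C, D, E, F, G, H, I, J, K, L. That is one component of size 12.
Total: 1 component.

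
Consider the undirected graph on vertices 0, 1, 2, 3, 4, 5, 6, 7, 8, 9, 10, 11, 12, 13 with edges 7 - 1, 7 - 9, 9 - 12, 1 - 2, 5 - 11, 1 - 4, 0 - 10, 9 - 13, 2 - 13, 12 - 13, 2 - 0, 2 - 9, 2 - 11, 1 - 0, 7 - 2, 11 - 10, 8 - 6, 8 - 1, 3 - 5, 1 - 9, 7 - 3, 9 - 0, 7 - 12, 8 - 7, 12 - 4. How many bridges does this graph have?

The edges on the cycle 8-7-3-5-11-10-0-1-8 are not bridges since each lies on that cycle.
But removing 6 - 8 disconnects 6 from 8 — this is a bridge.

1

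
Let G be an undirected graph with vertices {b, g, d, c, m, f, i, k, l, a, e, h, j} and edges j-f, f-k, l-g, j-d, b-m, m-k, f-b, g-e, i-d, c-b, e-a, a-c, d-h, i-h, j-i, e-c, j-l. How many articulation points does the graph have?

Removing j increases the component count from 1 to 2, so j is a cut vertex.
By contrast removing i leaves 1 component; it is not a cut vertex. No other vertex is a cut vertex either.

1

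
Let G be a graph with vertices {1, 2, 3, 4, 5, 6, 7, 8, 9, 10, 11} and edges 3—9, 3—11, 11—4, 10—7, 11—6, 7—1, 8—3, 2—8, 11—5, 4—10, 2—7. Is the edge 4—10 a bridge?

No

After removing 4—10, the path 4-11-3-8-2-7-10 still connects them, so the edge is not a bridge.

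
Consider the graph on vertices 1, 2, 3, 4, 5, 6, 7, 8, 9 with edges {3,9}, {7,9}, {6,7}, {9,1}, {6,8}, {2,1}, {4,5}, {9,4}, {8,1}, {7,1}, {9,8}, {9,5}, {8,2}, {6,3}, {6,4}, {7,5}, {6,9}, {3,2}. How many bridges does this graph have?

The edges on the cycle 9-4-5-9 are not bridges since each lies on that cycle.
Every edge lies on some cycle, so there are no bridges.

0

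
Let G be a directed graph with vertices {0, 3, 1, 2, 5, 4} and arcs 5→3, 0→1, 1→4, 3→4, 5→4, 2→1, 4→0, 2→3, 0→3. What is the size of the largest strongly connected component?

{0, 1, 3, 4} are all mutually reachable — one SCC of size 4.
{2} is an SCC by itself.
{5} is an SCC by itself.
The largest has 4 vertices.

4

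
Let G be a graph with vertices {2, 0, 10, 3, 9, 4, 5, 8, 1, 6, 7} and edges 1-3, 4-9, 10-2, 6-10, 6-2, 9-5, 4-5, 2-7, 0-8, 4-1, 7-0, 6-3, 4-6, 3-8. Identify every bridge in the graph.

none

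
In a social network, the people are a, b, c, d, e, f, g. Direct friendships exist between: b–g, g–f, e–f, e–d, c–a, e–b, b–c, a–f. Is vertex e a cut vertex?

Yes

Deleting e raises the number of components from 1 to 2, so e is a cut vertex.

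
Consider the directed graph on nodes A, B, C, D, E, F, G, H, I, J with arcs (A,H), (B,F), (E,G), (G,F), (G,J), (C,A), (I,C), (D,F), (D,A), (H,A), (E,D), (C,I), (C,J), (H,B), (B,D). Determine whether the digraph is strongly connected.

There is no directed path from I to E, so the graph is not strongly connected.

No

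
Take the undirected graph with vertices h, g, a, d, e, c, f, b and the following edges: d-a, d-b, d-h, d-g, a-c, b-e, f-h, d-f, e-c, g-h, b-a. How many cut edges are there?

0

The edges on the cycle d-b-e-c-a-d are not bridges since each lies on that cycle.
Every edge lies on some cycle, so there are no bridges.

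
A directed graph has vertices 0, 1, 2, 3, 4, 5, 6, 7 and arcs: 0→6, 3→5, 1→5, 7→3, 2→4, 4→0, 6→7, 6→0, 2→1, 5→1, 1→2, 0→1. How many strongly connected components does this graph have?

1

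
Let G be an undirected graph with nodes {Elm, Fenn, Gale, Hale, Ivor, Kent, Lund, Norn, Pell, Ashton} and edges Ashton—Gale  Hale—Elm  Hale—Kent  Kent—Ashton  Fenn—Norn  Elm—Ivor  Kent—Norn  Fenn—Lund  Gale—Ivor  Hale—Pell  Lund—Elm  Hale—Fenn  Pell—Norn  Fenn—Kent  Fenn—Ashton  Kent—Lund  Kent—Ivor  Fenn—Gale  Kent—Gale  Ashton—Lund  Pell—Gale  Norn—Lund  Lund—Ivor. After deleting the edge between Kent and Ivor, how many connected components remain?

Kent and Ivor are still connected via Kent-Gale-Ivor, so the component count stays at 1.

1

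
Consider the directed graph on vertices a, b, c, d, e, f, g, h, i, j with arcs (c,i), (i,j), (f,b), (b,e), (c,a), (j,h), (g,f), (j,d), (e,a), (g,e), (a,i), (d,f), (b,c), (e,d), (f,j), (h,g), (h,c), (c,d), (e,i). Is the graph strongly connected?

Yes

From h we can reach every vertex (a, b, c, d, e, f, g, h, i, j), and every vertex can reach h (a, b, c, d, e, f, g, h, i, j). So the whole graph is one strongly connected component.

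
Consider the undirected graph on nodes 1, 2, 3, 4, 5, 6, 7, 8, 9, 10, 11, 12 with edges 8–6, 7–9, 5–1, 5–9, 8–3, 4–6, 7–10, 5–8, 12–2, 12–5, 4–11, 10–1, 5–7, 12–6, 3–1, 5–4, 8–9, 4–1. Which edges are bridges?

11-4, 12-2

The edges on the cycle 5-4-6-8-5 are not bridges since each lies on that cycle.
But removing 4–11 disconnects 4 from 11; removing 2–12 disconnects 2 from 12 — these are bridges.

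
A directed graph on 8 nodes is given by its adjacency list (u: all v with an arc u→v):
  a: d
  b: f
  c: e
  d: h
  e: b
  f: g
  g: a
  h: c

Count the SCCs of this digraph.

1

{a, b, c, d, e, f, g, h} are all mutually reachable — one SCC of size 8.
That gives 1 strongly connected component.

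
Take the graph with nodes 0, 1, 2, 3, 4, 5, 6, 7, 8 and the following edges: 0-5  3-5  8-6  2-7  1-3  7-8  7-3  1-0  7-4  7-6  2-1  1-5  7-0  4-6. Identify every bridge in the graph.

The edges on the cycle 7-4-6-8-7 are not bridges since each lies on that cycle.
Every edge lies on some cycle, so there are no bridges.

none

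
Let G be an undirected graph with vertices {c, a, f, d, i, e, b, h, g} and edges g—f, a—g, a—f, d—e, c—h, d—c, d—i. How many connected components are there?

3

b is isolated — a component by itself.
Starting from a we can reach a, f, g. That is one component of size 3.
Starting from c we can reach c, d, e, h, i. That is one component of size 5.
Total: 3 components.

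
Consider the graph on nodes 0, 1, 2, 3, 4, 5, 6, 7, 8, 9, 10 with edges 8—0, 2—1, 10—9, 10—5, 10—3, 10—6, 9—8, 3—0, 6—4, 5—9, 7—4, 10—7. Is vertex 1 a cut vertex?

No

Deleting 1 leaves 2 components (was 2), so 1 is not a cut vertex.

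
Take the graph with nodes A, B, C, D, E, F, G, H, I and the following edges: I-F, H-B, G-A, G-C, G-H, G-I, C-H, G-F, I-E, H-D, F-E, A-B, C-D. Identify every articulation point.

Removing G increases the component count from 1 to 2, so G is a cut vertex.
By contrast removing B leaves 1 component; it is not a cut vertex. No other vertex is a cut vertex either.

G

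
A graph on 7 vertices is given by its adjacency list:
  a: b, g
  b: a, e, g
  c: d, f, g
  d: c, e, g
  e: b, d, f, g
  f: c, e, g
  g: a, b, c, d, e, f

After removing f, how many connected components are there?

1

With f gone, the remaining components are: {a, b, c, d, e, g}.
That is 1 component.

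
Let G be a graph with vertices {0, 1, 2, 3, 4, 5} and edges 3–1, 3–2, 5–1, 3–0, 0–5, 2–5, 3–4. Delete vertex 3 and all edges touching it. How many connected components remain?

With 3 gone, the remaining components are: {4}; {0, 1, 2, 5}.
That is 2 components.

2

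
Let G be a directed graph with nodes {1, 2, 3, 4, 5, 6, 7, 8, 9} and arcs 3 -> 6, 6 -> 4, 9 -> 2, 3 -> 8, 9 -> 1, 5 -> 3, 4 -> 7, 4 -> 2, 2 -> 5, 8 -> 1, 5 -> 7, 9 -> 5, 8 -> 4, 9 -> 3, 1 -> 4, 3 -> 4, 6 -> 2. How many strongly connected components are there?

{1, 2, 3, 4, 5, 6, 8} are all mutually reachable — one SCC of size 7.
{7} is an SCC by itself.
{9} is an SCC by itself.
That gives 3 strongly connected components.

3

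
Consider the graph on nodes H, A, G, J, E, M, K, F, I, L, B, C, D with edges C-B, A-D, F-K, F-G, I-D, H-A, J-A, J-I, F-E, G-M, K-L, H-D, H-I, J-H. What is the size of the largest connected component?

6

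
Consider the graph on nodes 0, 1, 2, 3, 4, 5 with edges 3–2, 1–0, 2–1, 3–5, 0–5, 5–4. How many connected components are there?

1

Starting from 0 we can reach 0, 1, 2, 3, 4, 5. That is one component of size 6.
Total: 1 component.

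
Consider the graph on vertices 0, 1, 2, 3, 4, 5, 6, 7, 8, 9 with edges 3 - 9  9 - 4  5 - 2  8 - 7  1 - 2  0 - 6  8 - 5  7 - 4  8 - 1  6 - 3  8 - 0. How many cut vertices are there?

Removing 8 increases the component count from 1 to 2, so 8 is a cut vertex.
By contrast removing 5 leaves 1 component; it is not a cut vertex. No other vertex is a cut vertex either.

1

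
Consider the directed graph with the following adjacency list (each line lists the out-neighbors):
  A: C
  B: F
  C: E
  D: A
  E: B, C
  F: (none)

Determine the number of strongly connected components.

5

{C, E} are all mutually reachable — one SCC of size 2.
{B} is an SCC by itself.
{D} is an SCC by itself.
{A} is an SCC by itself.
{F} is an SCC by itself.
That gives 5 strongly connected components.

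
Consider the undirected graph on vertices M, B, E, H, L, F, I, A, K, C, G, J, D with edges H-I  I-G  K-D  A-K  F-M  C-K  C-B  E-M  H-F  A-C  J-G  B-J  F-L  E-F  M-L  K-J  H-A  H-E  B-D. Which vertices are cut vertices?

H

Removing H increases the component count from 1 to 2, so H is a cut vertex.
By contrast removing L leaves 1 component; it is not a cut vertex. No other vertex is a cut vertex either.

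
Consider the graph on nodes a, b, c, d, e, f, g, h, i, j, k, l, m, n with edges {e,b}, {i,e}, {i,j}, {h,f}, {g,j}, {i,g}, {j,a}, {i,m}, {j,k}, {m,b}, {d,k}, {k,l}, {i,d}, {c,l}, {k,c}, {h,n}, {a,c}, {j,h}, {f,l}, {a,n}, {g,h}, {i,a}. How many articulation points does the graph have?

Removing i increases the component count from 1 to 2, so i is a cut vertex.
By contrast removing c leaves 1 component; it is not a cut vertex. No other vertex is a cut vertex either.

1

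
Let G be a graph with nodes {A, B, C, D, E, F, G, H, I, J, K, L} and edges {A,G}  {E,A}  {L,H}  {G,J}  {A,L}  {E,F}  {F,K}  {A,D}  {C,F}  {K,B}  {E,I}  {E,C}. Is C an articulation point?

Deleting C leaves 1 component (was 1) (its neighbors E, F remain connected to each other), so C is not a cut vertex.

No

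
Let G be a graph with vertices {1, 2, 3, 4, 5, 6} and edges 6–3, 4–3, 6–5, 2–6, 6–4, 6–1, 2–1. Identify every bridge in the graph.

5-6

The edges on the cycle 2-6-1-2 are not bridges since each lies on that cycle.
But removing 5–6 disconnects 5 from 6 — this is a bridge.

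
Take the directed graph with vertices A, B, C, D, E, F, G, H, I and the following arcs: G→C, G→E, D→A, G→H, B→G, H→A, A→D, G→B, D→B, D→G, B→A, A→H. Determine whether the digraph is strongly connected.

No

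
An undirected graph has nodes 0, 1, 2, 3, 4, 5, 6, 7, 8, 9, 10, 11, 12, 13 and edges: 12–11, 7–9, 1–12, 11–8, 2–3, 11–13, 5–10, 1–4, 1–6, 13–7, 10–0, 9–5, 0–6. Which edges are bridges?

1-4, 11-8, 2-3

The edges on the cycle 1-12-11-13-7-9-5-10-0-6-1 are not bridges since each lies on that cycle.
But removing 2–3 disconnects 2 from 3; removing 11–8 disconnects 11 from 8; removing 1–4 disconnects 1 from 4 — these are bridges.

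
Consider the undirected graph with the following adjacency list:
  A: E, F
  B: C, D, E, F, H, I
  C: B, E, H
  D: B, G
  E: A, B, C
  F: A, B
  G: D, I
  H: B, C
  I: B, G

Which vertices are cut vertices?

B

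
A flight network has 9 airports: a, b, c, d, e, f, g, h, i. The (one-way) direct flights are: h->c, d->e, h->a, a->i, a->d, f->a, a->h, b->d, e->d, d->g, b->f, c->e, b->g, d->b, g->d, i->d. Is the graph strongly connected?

Yes

From c we can reach every vertex (a, b, c, d, e, f, g, h, i), and every vertex can reach c (a, b, c, d, e, f, g, h, i). So the whole graph is one strongly connected component.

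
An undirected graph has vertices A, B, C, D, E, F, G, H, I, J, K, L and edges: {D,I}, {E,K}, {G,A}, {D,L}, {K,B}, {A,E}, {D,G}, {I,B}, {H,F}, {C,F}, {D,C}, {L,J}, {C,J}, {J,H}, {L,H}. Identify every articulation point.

D

Removing D increases the component count from 1 to 2, so D is a cut vertex.
By contrast removing B leaves 1 component; it is not a cut vertex. No other vertex is a cut vertex either.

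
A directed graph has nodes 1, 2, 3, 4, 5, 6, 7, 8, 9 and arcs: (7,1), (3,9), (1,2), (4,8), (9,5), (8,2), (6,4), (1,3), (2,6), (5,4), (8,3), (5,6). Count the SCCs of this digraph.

{2, 3, 4, 5, 6, 8, 9} are all mutually reachable — one SCC of size 7.
{1} is an SCC by itself.
{7} is an SCC by itself.
That gives 3 strongly connected components.

3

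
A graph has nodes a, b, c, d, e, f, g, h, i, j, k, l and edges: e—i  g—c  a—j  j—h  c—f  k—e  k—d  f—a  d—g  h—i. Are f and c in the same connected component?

From f we can reach a, c, d, e, f, g, h, i, j, k, which includes c.

Yes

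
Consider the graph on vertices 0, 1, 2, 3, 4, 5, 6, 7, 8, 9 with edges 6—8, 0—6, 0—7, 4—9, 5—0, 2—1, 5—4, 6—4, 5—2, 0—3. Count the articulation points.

Removing 0 increases the component count from 1 to 3, so 0 is a cut vertex.
Removing 2 increases the component count from 1 to 2, so 2 is a cut vertex.
Removing 4 increases the component count from 1 to 2, so 4 is a cut vertex.
Likewise 5, 6 are cut vertices.
By contrast removing 9 leaves 1 component; it is not a cut vertex. No other vertex is a cut vertex either.

5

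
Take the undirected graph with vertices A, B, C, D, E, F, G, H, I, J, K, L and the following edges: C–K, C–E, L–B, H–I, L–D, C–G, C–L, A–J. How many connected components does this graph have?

4

F is isolated — a component by itself.
Starting from H we can reach H, I. That is one component of size 2.
Starting from A we can reach A, J. That is one component of size 2.
Starting from B we can reach B, C, D, E, G, K, L. That is one component of size 7.
Total: 4 components.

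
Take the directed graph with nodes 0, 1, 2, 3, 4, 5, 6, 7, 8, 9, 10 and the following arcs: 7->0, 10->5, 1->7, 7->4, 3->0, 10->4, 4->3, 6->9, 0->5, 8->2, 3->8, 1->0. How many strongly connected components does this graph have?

{10} is an SCC by itself.
{2} is an SCC by itself.
{6} is an SCC by itself.
{8} is an SCC by itself.
{3} is an SCC by itself.
(and 6 more singleton SCCs)
That gives 11 strongly connected components.

11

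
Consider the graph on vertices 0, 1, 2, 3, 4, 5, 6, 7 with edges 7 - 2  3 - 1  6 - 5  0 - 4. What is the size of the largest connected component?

Starting from 5 we can reach 5, 6. That is one component of size 2.
Starting from 0 we can reach 0, 4. That is one component of size 2.
Starting from 1 we can reach 1, 3. That is one component of size 2.
Starting from 2 we can reach 2, 7. That is one component of size 2.
The largest has 2 vertices.

2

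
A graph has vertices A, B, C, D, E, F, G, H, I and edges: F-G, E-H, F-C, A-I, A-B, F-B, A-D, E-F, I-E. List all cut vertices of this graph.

Removing A increases the component count from 1 to 2, so A is a cut vertex.
Removing E increases the component count from 1 to 2, so E is a cut vertex.
Removing F increases the component count from 1 to 3, so F is a cut vertex.
By contrast removing I leaves 1 component; it is not a cut vertex. No other vertex is a cut vertex either.

A, E, F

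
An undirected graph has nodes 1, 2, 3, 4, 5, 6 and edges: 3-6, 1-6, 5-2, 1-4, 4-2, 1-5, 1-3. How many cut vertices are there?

Removing 1 increases the component count from 1 to 2, so 1 is a cut vertex.
By contrast removing 2 leaves 1 component; it is not a cut vertex. No other vertex is a cut vertex either.

1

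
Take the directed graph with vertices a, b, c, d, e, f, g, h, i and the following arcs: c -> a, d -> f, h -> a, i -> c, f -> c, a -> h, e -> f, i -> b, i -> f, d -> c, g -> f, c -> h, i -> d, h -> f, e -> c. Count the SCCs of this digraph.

{a, c, f, h} are all mutually reachable — one SCC of size 4.
{g} is an SCC by itself.
{d} is an SCC by itself.
{b} is an SCC by itself.
{i} is an SCC by itself.
(and 1 more singleton SCC)
That gives 6 strongly connected components.

6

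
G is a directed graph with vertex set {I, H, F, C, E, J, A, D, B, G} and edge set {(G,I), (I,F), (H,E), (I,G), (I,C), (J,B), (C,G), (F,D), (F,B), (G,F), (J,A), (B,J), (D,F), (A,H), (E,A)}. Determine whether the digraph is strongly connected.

No

There is no directed path from B to D, so the graph is not strongly connected.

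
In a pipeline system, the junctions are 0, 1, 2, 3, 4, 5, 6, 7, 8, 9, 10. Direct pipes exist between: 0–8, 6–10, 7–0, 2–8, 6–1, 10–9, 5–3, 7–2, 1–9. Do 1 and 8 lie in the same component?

No

The component containing 1 is {1, 6, 9, 10}, and 8 is not in it.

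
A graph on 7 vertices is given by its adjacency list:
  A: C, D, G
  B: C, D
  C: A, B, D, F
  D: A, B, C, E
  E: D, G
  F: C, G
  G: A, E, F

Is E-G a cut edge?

After removing E-G, the path E-D-A-G still connects them, so the edge is not a bridge.

No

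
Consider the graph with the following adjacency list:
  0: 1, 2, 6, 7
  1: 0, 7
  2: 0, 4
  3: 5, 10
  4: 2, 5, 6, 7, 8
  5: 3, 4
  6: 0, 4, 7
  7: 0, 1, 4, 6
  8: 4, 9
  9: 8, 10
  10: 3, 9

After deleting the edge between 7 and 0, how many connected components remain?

7 and 0 are still connected via 7-6-0, so the component count stays at 1.

1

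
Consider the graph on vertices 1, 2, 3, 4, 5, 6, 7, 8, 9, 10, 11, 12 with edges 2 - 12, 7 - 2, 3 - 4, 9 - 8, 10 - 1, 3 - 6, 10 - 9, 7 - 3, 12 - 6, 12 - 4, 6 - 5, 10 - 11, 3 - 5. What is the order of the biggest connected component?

7

Starting from 1 we can reach 1, 8, 9, 10, 11. That is one component of size 5.
Starting from 2 we can reach 2, 3, 4, 5, 6, 7, 12. That is one component of size 7.
The largest has 7 vertices.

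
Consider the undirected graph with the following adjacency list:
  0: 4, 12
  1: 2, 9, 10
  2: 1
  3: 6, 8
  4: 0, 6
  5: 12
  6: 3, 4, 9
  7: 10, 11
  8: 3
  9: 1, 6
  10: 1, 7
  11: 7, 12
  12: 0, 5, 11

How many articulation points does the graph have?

Removing 1 increases the component count from 1 to 2, so 1 is a cut vertex.
Removing 3 increases the component count from 1 to 2, so 3 is a cut vertex.
Removing 6 increases the component count from 1 to 2, so 6 is a cut vertex.
Likewise 12 is a cut vertex.
By contrast removing 8 leaves 1 component; it is not a cut vertex. No other vertex is a cut vertex either.

4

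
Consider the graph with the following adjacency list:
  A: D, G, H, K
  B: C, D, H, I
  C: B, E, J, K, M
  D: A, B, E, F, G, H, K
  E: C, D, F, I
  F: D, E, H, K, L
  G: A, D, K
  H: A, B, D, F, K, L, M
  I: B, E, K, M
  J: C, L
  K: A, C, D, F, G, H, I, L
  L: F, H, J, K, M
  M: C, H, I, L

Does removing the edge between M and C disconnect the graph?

No

After removing M-C, the path M-L-K-C still connects them, so the edge is not a bridge.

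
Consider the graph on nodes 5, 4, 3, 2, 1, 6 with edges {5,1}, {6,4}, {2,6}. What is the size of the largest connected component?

3

3 is isolated — a component by itself.
Starting from 1 we can reach 1, 5. That is one component of size 2.
Starting from 2 we can reach 2, 4, 6. That is one component of size 3.
The largest has 3 vertices.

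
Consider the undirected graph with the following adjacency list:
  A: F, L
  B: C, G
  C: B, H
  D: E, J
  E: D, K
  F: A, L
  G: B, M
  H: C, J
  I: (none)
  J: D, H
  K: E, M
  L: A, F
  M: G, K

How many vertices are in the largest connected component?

I is isolated — a component by itself.
Starting from A we can reach A, F, L. That is one component of size 3.
Starting from B we can reach B, C, D, E, G, H, J, K, M. That is one component of size 9.
The largest has 9 vertices.

9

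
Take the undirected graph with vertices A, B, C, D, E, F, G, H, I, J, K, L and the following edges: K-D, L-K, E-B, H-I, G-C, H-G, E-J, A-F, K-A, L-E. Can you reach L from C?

The component containing C is {C, G, H, I}, and L is not in it.

No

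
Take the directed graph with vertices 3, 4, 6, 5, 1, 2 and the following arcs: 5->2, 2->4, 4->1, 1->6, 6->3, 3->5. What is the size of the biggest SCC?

{1, 2, 3, 4, 5, 6} are all mutually reachable — one SCC of size 6.
The largest has 6 vertices.

6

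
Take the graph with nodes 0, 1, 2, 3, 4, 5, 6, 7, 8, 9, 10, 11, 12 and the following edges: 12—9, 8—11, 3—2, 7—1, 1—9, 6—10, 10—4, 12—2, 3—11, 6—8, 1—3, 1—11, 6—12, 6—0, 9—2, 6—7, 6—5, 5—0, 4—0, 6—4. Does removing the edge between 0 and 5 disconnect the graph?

No

After removing 0—5, the path 0-6-5 still connects them, so the edge is not a bridge.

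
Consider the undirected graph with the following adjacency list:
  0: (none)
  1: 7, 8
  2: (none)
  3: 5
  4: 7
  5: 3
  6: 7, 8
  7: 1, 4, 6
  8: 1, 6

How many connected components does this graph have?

0 is isolated — a component by itself.
2 is isolated — a component by itself.
Starting from 3 we can reach 3, 5. That is one component of size 2.
Starting from 1 we can reach 1, 4, 6, 7, 8. That is one component of size 5.
Total: 4 components.

4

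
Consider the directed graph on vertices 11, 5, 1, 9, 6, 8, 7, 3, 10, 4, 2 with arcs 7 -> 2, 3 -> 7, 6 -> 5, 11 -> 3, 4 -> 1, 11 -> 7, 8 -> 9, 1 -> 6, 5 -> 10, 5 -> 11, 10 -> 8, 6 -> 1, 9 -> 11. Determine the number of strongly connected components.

10

{1, 6} are all mutually reachable — one SCC of size 2.
{11} is an SCC by itself.
{8} is an SCC by itself.
{3} is an SCC by itself.
{7} is an SCC by itself.
(and 5 more singleton SCCs)
That gives 10 strongly connected components.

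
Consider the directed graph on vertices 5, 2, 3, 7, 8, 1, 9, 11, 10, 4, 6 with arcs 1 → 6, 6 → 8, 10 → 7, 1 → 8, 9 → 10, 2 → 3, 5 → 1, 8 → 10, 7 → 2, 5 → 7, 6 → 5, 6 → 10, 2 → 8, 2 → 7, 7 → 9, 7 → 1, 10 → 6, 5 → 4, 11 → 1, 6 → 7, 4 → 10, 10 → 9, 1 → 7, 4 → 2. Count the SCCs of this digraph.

3

{1, 2, 4, 5, 6, 7, 8, 9, 10} are all mutually reachable — one SCC of size 9.
{11} is an SCC by itself.
{3} is an SCC by itself.
That gives 3 strongly connected components.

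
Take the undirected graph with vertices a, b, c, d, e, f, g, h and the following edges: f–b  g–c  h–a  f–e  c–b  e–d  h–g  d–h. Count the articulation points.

1

Removing h increases the component count from 1 to 2, so h is a cut vertex.
By contrast removing b leaves 1 component; it is not a cut vertex. No other vertex is a cut vertex either.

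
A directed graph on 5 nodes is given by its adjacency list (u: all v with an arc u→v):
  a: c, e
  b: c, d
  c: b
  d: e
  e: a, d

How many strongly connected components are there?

{a, b, c, d, e} are all mutually reachable — one SCC of size 5.
That gives 1 strongly connected component.

1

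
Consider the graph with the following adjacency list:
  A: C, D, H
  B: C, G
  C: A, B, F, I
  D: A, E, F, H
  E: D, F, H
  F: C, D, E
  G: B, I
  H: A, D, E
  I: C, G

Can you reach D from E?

From E we can reach A, B, C, D, E, F, G, H, I, which includes D.

Yes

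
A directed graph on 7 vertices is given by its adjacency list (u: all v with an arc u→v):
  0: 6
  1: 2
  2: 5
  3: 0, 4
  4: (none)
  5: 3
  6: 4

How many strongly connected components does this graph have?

{6} is an SCC by itself.
{5} is an SCC by itself.
{4} is an SCC by itself.
{2} is an SCC by itself.
{3} is an SCC by itself.
(and 2 more singleton SCCs)
That gives 7 strongly connected components.

7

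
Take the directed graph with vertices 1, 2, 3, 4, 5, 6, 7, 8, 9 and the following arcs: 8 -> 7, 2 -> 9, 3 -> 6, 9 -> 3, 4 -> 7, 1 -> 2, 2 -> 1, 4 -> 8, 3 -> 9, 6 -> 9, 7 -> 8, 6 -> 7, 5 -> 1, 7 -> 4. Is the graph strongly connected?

No

There is no directed path from 4 to 5, so the graph is not strongly connected.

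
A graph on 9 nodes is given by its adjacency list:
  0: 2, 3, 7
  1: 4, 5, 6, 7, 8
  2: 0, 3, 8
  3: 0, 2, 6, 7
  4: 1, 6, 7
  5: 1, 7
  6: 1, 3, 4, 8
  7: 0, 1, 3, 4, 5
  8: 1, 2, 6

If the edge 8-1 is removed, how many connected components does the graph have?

8 and 1 are still connected via 8-6-1, so the component count stays at 1.

1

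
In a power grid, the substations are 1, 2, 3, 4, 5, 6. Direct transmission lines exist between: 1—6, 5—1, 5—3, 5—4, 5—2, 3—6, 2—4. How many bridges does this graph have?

The edges on the cycle 5-2-4-5 are not bridges since each lies on that cycle.
Every edge lies on some cycle, so there are no bridges.

0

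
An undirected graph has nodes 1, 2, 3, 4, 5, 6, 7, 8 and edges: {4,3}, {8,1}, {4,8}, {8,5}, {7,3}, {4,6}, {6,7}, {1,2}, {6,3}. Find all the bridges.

The edges on the cycle 6-7-3-6 are not bridges since each lies on that cycle.
But removing 2-1 disconnects 2 from 1; removing 4-8 disconnects 4 from 8; removing 8-1 disconnects 8 from 1; removing 5-8 disconnects 5 from 8 — these are bridges.

1-2, 1-8, 4-8, 5-8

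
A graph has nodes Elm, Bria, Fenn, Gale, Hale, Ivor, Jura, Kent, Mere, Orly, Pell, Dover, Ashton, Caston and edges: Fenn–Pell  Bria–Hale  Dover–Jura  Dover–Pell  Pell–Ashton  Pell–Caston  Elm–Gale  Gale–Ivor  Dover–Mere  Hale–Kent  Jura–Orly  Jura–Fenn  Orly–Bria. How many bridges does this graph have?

9

The edges on the cycle Dover-Jura-Fenn-Pell-Dover are not bridges since each lies on that cycle.
But removing Jura–Orly disconnects Jura from Orly; removing Elm–Gale disconnects Elm from Gale; removing Kent–Hale disconnects Kent from Hale; removing Orly–Bria disconnects Orly from Bria — these are bridges.
In total 9 edges are bridges.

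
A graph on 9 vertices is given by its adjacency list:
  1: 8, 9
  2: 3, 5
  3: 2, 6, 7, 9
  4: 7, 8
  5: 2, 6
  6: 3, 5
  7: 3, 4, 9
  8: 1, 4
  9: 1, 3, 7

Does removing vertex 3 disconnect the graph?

Yes

Deleting 3 raises the number of components from 1 to 2, so 3 is a cut vertex.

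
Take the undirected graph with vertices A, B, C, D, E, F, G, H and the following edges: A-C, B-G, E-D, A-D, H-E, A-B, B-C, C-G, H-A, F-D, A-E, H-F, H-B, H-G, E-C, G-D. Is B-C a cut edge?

No

After removing B-C, the path B-A-C still connects them, so the edge is not a bridge.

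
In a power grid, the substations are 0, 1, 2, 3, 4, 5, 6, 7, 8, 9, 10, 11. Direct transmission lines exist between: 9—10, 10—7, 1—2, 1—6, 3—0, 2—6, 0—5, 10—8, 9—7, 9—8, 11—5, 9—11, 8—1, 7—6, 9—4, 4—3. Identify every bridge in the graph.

The edges on the cycle 9-10-8-9 are not bridges since each lies on that cycle.
Every edge lies on some cycle, so there are no bridges.

none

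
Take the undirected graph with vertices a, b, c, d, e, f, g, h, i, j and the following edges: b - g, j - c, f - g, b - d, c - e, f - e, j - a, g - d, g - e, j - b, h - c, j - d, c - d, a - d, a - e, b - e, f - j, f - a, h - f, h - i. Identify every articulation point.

h

Removing h increases the component count from 1 to 2, so h is a cut vertex.
By contrast removing f leaves 1 component; it is not a cut vertex. No other vertex is a cut vertex either.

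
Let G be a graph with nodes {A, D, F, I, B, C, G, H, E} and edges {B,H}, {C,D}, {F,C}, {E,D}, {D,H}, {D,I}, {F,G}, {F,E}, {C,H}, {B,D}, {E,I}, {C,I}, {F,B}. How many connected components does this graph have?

2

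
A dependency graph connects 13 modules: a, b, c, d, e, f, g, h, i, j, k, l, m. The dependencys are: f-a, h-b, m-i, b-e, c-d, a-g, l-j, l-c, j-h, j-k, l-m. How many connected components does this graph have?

2

Starting from a we can reach a, f, g. That is one component of size 3.
Starting from b we can reach b, c, d, e, h, i, j, k, l, m. That is one component of size 10.
Total: 2 components.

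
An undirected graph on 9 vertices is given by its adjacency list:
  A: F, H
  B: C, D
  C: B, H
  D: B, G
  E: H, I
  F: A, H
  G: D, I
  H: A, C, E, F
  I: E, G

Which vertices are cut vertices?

H

Removing H increases the component count from 1 to 2, so H is a cut vertex.
By contrast removing I leaves 1 component; it is not a cut vertex. No other vertex is a cut vertex either.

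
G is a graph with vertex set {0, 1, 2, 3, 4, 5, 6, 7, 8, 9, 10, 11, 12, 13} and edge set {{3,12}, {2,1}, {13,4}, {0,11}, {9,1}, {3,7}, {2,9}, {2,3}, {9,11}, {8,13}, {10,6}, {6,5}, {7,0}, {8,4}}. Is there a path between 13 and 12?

The component containing 13 is {4, 8, 13}, and 12 is not in it.

No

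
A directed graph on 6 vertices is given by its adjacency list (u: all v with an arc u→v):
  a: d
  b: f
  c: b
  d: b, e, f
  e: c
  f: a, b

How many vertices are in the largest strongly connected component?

6

{a, b, c, d, e, f} are all mutually reachable — one SCC of size 6.
The largest has 6 vertices.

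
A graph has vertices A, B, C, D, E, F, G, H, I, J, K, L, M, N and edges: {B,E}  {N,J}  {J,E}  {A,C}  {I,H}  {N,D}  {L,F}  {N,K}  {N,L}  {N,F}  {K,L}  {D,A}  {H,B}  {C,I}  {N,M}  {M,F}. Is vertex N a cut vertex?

Yes

Deleting N raises the number of components from 2 to 3, so N is a cut vertex.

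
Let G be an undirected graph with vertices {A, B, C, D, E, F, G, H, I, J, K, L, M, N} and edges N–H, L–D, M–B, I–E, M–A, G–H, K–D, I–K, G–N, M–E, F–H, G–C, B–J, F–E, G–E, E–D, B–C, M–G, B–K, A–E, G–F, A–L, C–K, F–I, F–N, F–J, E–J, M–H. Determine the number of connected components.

1

Starting from A we can reach A, B, C, D, E, F, G, H, I, J, K, L, M, N. That is one component of size 14.
Total: 1 component.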